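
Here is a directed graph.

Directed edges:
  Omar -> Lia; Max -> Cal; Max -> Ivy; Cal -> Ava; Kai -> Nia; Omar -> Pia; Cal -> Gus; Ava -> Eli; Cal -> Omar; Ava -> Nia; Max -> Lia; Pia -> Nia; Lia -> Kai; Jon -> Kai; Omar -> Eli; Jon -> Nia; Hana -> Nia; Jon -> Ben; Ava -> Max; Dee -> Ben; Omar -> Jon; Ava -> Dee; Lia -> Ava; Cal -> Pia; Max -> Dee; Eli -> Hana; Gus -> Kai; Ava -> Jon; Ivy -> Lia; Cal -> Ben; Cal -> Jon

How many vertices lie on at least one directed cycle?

A vertex is on a directed cycle iff it belongs to a strongly connected component of size ≥ 2 (or has a self-loop).
The vertices on cycles are {Ava, Cal, Ivy, Lia, Max, Omar} — 6 in total.

6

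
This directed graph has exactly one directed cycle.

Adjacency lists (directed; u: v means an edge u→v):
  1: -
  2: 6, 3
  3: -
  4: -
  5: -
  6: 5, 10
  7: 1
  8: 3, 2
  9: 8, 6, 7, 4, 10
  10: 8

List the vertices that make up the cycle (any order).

DFS with gray/black marking from 6:
6 gray
  5 gray
  5 black
  10 gray
    8 gray
      3 gray
      3 black
      2 gray
        2→6: 6 is gray → back edge
Back edge closes the cycle 6 → 10 → 8 → 2 → 6; its vertices are {2, 6, 8, 10}.

2, 6, 8, 10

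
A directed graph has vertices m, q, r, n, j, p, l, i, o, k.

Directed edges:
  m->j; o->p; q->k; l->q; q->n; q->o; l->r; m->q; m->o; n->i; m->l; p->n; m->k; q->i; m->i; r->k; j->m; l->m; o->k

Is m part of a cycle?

m is on a cycle iff m can reach itself via ≥1 edge.
m → j → m — yes.

Yes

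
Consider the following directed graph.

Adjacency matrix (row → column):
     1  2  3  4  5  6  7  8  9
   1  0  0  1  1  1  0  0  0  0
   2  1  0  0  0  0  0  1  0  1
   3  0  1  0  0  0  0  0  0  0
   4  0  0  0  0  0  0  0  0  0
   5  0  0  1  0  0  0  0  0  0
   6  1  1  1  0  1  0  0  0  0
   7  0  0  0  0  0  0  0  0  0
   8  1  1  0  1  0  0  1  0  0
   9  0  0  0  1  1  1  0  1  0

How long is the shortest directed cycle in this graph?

For each vertex v, BFS finds the shortest path from v back to v.
The shortest such closed walk is 9 → 8 → 2 → 9, length 3.

3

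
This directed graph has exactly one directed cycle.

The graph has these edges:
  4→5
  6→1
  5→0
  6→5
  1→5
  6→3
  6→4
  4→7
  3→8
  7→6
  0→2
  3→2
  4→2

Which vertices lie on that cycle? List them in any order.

DFS with gray/black marking from 4:
4 gray
  7 gray
    6 gray
      3 gray
        8 gray
        8 black
        2 gray
        2 black
      3 black
      6→4: 4 is gray → back edge
Back edge closes the cycle 4 → 7 → 6 → 4; its vertices are {4, 6, 7}.

4, 6, 7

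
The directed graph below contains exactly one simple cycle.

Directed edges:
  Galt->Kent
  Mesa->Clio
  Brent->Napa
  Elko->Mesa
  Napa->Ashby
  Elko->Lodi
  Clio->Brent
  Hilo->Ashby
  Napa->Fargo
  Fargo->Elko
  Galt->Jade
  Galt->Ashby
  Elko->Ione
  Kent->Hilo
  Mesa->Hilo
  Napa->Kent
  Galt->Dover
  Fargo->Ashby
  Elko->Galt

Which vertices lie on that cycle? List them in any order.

DFS with gray/black marking from Elko:
Elko gray
  Mesa gray
    Hilo gray
      Ashby gray
      Ashby black
    Hilo black
    Clio gray
      Brent gray
        Napa gray
          Kent gray
            Kent→Hilo: Hilo black — skip
          Kent black
          Napa→Ashby: Ashby black — skip
          Fargo gray
            Fargo→Elko: Elko is gray → back edge
Back edge closes the cycle Elko → Mesa → Clio → Brent → Napa → Fargo → Elko; its vertices are {Clio, Elko, Mesa, Napa, Brent, Fargo}.

Clio, Elko, Mesa, Napa, Brent, Fargo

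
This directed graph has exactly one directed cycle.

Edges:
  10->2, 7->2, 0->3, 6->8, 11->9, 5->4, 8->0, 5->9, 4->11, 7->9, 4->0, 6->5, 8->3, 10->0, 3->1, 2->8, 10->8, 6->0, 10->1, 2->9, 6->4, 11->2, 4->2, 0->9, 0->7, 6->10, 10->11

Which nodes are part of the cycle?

DFS with gray/black marking from 8:
8 gray
  0 gray
    3 gray
      1 gray
      1 black
    3 black
    9 gray
    9 black
    7 gray
      2 gray
        2→9: 9 black — skip
        2→8: 8 is gray → back edge
Back edge closes the cycle 8 → 0 → 7 → 2 → 8; its vertices are {0, 2, 7, 8}.

0, 2, 7, 8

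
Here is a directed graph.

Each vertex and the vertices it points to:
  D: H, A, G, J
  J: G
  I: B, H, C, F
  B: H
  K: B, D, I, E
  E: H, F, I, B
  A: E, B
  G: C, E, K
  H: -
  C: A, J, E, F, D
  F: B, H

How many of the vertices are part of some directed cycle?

A vertex is on a directed cycle iff it belongs to a strongly connected component of size ≥ 2 (or has a self-loop).
The vertices on cycles are {A, C, D, E, G, I, J, K} — 8 in total.

8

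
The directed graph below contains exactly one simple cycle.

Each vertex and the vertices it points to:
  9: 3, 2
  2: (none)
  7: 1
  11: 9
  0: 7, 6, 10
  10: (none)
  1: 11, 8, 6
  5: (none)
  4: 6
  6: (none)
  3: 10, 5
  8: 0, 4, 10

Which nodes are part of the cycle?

DFS with gray/black marking from 1:
1 gray
  11 gray
    9 gray
      3 gray
        10 gray
        10 black
        5 gray
        5 black
      3 black
      2 gray
      2 black
    9 black
  11 black
  8 gray
    0 gray
      7 gray
        7→1: 1 is gray → back edge
Back edge closes the cycle 1 → 8 → 0 → 7 → 1; its vertices are {0, 1, 7, 8}.

0, 1, 7, 8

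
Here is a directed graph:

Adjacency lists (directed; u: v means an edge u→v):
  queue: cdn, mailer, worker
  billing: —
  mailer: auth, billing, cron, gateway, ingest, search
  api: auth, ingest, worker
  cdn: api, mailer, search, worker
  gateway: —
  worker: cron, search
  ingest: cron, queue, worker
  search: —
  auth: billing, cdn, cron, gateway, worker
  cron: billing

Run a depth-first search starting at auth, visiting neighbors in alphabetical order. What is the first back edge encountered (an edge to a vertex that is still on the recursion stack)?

DFS from auth (visiting neighbors in alphabetical order); mark gray on enter, black on exit:
auth gray
  billing gray
  billing black
  cdn gray
    api gray
      api→auth: auth is gray → back edge
First back edge: api → auth.

api→auth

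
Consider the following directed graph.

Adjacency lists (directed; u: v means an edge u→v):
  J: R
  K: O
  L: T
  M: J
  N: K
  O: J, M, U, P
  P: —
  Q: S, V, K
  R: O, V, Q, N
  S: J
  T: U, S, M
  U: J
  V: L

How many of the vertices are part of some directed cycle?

A vertex is on a directed cycle iff it belongs to a strongly connected component of size ≥ 2 (or has a self-loop).
The vertices on cycles are {J, K, L, M, N, O, Q, R, S, T, U, V} — 12 in total.

12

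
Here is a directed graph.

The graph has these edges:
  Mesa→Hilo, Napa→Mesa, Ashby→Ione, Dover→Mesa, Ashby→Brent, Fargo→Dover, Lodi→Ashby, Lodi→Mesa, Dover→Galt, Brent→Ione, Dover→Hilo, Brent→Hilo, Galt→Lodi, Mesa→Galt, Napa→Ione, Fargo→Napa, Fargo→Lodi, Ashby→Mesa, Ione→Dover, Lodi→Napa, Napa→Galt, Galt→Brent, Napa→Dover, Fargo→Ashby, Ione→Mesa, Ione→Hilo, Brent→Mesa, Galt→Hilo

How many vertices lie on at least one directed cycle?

8

A vertex is on a directed cycle iff it belongs to a strongly connected component of size ≥ 2 (or has a self-loop).
The vertices on cycles are {Galt, Ione, Lodi, Mesa, Napa, Ashby, Brent, Dover} — 8 in total.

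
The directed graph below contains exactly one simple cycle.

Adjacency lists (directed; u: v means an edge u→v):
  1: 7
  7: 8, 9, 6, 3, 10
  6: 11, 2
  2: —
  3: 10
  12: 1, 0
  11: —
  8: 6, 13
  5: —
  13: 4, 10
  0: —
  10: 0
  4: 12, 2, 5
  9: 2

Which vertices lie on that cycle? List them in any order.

DFS with gray/black marking from 7:
7 gray
  8 gray
    6 gray
      11 gray
      11 black
      2 gray
      2 black
    6 black
    13 gray
      4 gray
        12 gray
          1 gray
            1→7: 7 is gray → back edge
Back edge closes the cycle 7 → 8 → 13 → 4 → 12 → 1 → 7; its vertices are {1, 4, 7, 8, 12, 13}.

1, 4, 7, 8, 12, 13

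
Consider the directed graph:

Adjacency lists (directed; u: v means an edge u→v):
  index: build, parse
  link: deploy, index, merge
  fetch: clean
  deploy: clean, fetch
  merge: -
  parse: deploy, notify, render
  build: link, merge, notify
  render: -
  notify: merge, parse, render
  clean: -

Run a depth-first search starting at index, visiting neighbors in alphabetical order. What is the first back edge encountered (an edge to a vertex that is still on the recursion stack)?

DFS from index (visiting neighbors in alphabetical order); mark gray on enter, black on exit:
index gray
  build gray
    link gray
      deploy gray
        clean gray
        clean black
        fetch gray
          fetch→clean: clean black — skip
        fetch black
      deploy black
      link→index: index is gray → back edge
First back edge: link → index.

link->index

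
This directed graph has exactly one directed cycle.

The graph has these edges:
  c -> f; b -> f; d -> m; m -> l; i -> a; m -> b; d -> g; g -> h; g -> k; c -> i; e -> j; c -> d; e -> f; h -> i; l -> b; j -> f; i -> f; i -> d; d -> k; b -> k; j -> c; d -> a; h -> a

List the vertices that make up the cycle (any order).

DFS with gray/black marking from d:
d gray
  m gray
    b gray
      k gray
      k black
      f gray
      f black
    b black
    l gray
      l→b: b black — skip
    l black
  m black
  d→k: k black — skip
  g gray
    g→k: k black — skip
    h gray
      a gray
      a black
      i gray
        i→f: f black — skip
        i→d: d is gray → back edge
Back edge closes the cycle d → g → h → i → d; its vertices are {d, g, h, i}.

d, g, h, i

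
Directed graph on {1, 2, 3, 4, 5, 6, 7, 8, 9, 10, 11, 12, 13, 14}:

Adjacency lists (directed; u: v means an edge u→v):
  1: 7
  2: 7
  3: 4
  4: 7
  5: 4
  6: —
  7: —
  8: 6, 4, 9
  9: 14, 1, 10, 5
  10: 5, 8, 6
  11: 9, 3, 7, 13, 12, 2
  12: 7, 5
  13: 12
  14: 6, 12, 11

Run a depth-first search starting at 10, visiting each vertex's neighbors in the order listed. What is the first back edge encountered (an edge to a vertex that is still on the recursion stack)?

11→9

DFS from 10 (visiting each vertex's neighbors in the order listed); mark gray on enter, black on exit:
10 gray
  5 gray
    4 gray
      7 gray
      7 black
    4 black
  5 black
  8 gray
    6 gray
    6 black
    8→4: 4 black — skip
    9 gray
      14 gray
        14→6: 6 black — skip
        12 gray
          12→7: 7 black — skip
          12→5: 5 black — skip
        12 black
        11 gray
          11→9: 9 is gray → back edge
First back edge: 11 → 9.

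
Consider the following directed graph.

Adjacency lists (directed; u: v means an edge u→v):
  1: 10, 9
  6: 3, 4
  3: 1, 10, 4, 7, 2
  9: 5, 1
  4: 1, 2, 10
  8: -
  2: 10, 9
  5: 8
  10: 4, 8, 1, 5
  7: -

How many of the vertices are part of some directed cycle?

A vertex is on a directed cycle iff it belongs to a strongly connected component of size ≥ 2 (or has a self-loop).
The vertices on cycles are {1, 2, 4, 9, 10} — 5 in total.

5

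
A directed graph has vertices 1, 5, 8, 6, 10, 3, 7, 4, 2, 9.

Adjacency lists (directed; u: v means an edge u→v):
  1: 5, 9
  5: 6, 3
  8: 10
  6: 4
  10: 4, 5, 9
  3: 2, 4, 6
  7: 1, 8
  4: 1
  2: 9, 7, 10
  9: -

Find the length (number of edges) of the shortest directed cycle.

For each vertex v, BFS finds the shortest path from v back to v.
The shortest such closed walk is 5 → 3 → 4 → 1 → 5, length 4.

4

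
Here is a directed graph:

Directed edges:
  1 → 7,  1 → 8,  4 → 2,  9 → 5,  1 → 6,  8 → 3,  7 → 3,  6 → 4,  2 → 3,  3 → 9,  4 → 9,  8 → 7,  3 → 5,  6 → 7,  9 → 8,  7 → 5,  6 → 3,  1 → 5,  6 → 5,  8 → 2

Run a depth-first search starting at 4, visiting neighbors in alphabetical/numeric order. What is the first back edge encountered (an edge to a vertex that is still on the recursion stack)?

8→2

DFS from 4 (visiting neighbors in alphabetical/numeric order); mark gray on enter, black on exit:
4 gray
  2 gray
    3 gray
      5 gray
      5 black
      9 gray
        9→5: 5 black — skip
        8 gray
          8→2: 2 is gray → back edge
First back edge: 8 → 2.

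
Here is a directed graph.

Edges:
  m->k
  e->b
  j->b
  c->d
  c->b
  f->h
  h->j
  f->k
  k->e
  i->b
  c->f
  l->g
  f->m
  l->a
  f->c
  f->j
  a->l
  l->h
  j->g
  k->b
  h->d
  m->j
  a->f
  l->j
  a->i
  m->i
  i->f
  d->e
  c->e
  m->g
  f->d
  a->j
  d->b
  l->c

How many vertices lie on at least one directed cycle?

A vertex is on a directed cycle iff it belongs to a strongly connected component of size ≥ 2 (or has a self-loop).
The vertices on cycles are {a, c, f, i, l, m} — 6 in total.

6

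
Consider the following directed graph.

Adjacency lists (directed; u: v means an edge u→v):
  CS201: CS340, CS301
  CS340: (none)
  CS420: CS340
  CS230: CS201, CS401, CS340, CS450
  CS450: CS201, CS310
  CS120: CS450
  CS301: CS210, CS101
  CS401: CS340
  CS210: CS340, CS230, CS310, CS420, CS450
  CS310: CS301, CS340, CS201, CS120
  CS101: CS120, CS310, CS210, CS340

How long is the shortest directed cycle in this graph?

For each vertex v, BFS finds the shortest path from v back to v.
The shortest such closed walk is CS310 → CS301 → CS101 → CS310, length 3.

3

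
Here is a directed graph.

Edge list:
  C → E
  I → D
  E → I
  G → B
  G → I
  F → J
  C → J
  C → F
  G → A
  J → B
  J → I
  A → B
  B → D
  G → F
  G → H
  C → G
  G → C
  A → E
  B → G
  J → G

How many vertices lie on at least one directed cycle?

A vertex is on a directed cycle iff it belongs to a strongly connected component of size ≥ 2 (or has a self-loop).
The vertices on cycles are {A, B, C, F, G, J} — 6 in total.

6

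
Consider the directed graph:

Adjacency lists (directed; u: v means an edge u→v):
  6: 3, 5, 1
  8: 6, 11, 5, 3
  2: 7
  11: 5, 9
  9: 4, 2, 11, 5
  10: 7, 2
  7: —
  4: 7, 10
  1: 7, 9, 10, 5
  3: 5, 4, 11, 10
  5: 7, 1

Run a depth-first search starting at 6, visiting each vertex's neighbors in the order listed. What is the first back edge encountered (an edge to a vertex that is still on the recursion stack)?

DFS from 6 (visiting each vertex's neighbors in the order listed); mark gray on enter, black on exit:
6 gray
  3 gray
    5 gray
      7 gray
      7 black
      1 gray
        1→7: 7 black — skip
        9 gray
          4 gray
            4→7: 7 black — skip
            10 gray
              10→7: 7 black — skip
              2 gray
                2→7: 7 black — skip
              2 black
            10 black
          4 black
          9→2: 2 black — skip
          11 gray
            11→5: 5 is gray → back edge
First back edge: 11 → 5.

11->5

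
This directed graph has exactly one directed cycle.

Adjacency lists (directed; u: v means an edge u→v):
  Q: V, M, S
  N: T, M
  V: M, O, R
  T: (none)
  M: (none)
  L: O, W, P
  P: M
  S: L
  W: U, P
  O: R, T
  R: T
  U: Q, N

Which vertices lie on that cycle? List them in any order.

L, Q, S, U, W

DFS with gray/black marking from Q:
Q gray
  V gray
    M gray
    M black
    O gray
      R gray
        T gray
        T black
      R black
      O→T: T black — skip
    O black
    V→R: R black — skip
  V black
  Q→M: M black — skip
  S gray
    L gray
      L→O: O black — skip
      W gray
        U gray
          U→Q: Q is gray → back edge
Back edge closes the cycle Q → S → L → W → U → Q; its vertices are {L, Q, S, U, W}.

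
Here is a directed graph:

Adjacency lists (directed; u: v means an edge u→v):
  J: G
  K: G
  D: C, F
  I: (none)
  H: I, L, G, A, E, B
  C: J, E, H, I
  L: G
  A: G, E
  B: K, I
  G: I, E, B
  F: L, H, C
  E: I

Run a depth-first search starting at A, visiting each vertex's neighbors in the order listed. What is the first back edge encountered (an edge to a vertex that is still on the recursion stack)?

K->G

DFS from A (visiting each vertex's neighbors in the order listed); mark gray on enter, black on exit:
A gray
  G gray
    I gray
    I black
    E gray
      E→I: I black — skip
    E black
    B gray
      K gray
        K→G: G is gray → back edge
First back edge: K → G.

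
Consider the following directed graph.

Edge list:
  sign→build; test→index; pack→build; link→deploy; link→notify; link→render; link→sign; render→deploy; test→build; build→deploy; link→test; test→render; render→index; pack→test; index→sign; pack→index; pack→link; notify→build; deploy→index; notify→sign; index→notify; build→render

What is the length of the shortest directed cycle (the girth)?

4

For each vertex v, BFS finds the shortest path from v back to v.
The shortest such closed walk is notify → build → render → index → notify, length 4.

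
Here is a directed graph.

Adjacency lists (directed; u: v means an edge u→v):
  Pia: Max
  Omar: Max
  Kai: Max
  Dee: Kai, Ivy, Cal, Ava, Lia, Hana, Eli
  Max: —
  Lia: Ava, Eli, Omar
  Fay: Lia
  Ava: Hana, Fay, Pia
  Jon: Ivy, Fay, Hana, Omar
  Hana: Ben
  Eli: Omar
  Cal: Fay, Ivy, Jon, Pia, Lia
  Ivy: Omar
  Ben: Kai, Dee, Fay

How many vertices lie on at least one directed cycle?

A vertex is on a directed cycle iff it belongs to a strongly connected component of size ≥ 2 (or has a self-loop).
The vertices on cycles are {Ava, Ben, Cal, Dee, Fay, Jon, Lia, Hana} — 8 in total.

8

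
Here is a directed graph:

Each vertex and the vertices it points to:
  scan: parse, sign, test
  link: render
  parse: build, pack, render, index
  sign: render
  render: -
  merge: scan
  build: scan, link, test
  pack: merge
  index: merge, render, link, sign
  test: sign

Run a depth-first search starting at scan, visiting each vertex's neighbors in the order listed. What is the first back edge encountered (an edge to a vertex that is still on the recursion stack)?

build->scan

DFS from scan (visiting each vertex's neighbors in the order listed); mark gray on enter, black on exit:
scan gray
  parse gray
    build gray
      build→scan: scan is gray → back edge
First back edge: build → scan.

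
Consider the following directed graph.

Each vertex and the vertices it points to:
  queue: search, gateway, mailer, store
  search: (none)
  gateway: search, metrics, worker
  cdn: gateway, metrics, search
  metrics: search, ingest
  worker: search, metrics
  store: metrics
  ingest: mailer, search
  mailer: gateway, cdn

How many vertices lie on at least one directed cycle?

6

A vertex is on a directed cycle iff it belongs to a strongly connected component of size ≥ 2 (or has a self-loop).
The vertices on cycles are {cdn, ingest, mailer, worker, gateway, metrics} — 6 in total.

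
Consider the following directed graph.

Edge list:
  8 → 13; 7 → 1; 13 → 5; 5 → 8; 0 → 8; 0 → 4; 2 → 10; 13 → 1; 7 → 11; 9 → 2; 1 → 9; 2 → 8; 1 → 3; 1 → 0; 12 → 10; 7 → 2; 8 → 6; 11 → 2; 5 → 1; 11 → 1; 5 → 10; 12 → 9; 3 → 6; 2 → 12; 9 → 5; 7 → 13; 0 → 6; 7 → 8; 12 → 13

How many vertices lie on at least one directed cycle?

A vertex is on a directed cycle iff it belongs to a strongly connected component of size ≥ 2 (or has a self-loop).
The vertices on cycles are {0, 1, 2, 5, 8, 9, 12, 13} — 8 in total.

8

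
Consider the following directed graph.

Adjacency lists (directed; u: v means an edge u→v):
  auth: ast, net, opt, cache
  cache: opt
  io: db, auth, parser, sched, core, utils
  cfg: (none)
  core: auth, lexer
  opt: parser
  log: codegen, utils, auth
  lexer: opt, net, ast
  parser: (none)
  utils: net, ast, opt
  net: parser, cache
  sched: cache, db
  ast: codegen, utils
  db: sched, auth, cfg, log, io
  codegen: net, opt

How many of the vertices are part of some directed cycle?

5

A vertex is on a directed cycle iff it belongs to a strongly connected component of size ≥ 2 (or has a self-loop).
The vertices on cycles are {db, io, ast, sched, utils} — 5 in total.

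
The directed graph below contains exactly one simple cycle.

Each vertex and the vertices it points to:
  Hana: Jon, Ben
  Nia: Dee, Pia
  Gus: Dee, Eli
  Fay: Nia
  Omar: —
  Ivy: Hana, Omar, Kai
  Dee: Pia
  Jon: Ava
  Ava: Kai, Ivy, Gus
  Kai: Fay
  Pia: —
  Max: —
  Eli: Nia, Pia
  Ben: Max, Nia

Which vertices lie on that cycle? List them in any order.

Ava, Ivy, Jon, Hana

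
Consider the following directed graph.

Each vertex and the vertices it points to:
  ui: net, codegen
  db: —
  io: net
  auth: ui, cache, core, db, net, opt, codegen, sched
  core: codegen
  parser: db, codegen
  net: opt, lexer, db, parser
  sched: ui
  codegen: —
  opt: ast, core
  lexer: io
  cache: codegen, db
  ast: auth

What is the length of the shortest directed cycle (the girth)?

For each vertex v, BFS finds the shortest path from v back to v.
The shortest such closed walk is net → lexer → io → net, length 3.

3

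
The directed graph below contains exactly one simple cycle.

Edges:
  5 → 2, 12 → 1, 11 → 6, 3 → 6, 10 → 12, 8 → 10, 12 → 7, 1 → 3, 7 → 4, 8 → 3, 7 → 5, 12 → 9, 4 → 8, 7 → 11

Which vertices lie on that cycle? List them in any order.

DFS with gray/black marking from 12:
12 gray
  7 gray
    11 gray
      6 gray
      6 black
    11 black
    4 gray
      8 gray
        3 gray
          3→6: 6 black — skip
        3 black
        10 gray
          10→12: 12 is gray → back edge
Back edge closes the cycle 12 → 7 → 4 → 8 → 10 → 12; its vertices are {4, 7, 8, 10, 12}.

4, 7, 8, 10, 12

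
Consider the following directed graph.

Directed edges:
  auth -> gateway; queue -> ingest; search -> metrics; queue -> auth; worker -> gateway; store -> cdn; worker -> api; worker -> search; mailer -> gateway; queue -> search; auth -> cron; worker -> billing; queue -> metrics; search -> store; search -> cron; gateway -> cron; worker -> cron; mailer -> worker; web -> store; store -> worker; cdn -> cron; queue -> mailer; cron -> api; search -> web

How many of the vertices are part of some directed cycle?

A vertex is on a directed cycle iff it belongs to a strongly connected component of size ≥ 2 (or has a self-loop).
The vertices on cycles are {web, store, search, worker} — 4 in total.

4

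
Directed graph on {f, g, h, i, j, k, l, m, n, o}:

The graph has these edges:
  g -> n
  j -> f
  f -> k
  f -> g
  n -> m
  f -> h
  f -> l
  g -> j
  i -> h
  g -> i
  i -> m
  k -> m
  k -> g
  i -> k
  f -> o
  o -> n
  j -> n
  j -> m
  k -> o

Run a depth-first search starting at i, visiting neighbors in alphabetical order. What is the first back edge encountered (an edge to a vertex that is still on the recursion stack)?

g->i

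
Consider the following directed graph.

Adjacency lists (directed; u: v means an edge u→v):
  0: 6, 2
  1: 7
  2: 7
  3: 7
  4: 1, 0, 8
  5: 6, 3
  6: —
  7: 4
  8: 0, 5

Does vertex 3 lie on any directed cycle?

Yes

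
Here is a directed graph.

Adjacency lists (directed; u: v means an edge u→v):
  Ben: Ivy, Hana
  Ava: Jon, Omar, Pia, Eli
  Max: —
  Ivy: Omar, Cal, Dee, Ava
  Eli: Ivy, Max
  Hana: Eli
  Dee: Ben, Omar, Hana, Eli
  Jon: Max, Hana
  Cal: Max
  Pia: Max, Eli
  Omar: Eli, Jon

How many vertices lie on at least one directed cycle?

A vertex is on a directed cycle iff it belongs to a strongly connected component of size ≥ 2 (or has a self-loop).
The vertices on cycles are {Ava, Ben, Dee, Eli, Ivy, Jon, Pia, Hana, Omar} — 9 in total.

9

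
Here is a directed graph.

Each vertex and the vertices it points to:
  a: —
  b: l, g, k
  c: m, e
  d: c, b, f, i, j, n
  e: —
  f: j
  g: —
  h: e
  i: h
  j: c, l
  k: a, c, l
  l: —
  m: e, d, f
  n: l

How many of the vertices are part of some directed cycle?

A vertex is on a directed cycle iff it belongs to a strongly connected component of size ≥ 2 (or has a self-loop).
The vertices on cycles are {b, c, d, f, j, k, m} — 7 in total.

7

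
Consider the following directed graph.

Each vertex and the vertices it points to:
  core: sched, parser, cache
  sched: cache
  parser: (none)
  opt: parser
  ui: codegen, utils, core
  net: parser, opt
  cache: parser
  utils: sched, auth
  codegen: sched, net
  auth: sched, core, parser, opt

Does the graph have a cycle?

No

DFS with white/gray/black marking, starting from cache:
cache gray
  parser gray
  parser black
cache black
core gray
  sched gray
    sched→cache: cache black — skip
  sched black
  core→parser: parser black — skip
  core→cache: cache black — skip
core black
opt gray
  opt→parser: parser black — skip
opt black
ui gray
  codegen gray
    codegen→sched: sched black — skip
    net gray
      net→parser: parser black — skip
      net→opt: opt black — skip
    net black
  codegen black
  utils gray
    utils→sched: sched black — skip
    auth gray
      auth→sched: sched black — skip
      auth→core: core black — skip
      auth→parser: parser black — skip
      auth→opt: opt black — skip
    auth black
  utils black
  ui→core: core black — skip
ui black
Every edge goes to a white or black vertex — no back edge, so the graph is acyclic.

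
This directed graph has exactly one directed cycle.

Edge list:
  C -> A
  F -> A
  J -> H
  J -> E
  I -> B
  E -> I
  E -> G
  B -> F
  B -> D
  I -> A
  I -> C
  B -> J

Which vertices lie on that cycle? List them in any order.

B, E, I, J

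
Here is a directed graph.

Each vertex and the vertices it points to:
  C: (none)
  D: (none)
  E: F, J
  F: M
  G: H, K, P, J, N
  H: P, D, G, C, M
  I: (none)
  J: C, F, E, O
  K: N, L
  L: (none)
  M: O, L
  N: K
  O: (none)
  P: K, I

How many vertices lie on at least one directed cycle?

6

A vertex is on a directed cycle iff it belongs to a strongly connected component of size ≥ 2 (or has a self-loop).
The vertices on cycles are {E, G, H, J, K, N} — 6 in total.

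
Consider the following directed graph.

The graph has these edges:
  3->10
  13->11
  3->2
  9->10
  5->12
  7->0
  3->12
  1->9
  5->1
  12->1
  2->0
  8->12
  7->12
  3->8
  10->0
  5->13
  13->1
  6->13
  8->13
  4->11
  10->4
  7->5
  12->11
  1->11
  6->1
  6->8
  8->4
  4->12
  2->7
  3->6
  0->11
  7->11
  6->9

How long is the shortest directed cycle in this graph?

5

For each vertex v, BFS finds the shortest path from v back to v.
The shortest such closed walk is 9 → 10 → 4 → 12 → 1 → 9, length 5.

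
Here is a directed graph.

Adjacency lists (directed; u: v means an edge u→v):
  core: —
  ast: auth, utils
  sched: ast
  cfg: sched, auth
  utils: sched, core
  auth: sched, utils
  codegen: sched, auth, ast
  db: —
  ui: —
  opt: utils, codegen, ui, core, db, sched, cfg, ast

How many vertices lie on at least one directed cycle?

4

A vertex is on a directed cycle iff it belongs to a strongly connected component of size ≥ 2 (or has a self-loop).
The vertices on cycles are {ast, auth, sched, utils} — 4 in total.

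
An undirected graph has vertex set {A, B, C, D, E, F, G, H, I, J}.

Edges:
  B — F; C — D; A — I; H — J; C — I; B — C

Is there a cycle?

No

DFS, tracking each vertex's parent; an edge to a visited non-parent vertex closes a cycle.
Start from H:
visit H (parent –)
  visit J (parent H)
    J–H: parent, skip
visit A (parent –)
  visit I (parent A)
    visit C (parent I)
      visit D (parent C)
        D–C: parent, skip
      visit B (parent C)
        B–C: parent, skip
        visit F (parent B)
          F–B: parent, skip
      C–I: parent, skip
    I–A: parent, skip
visit E (parent –)
visit G (parent –)
No non-parent visited neighbor found — the graph is a forest.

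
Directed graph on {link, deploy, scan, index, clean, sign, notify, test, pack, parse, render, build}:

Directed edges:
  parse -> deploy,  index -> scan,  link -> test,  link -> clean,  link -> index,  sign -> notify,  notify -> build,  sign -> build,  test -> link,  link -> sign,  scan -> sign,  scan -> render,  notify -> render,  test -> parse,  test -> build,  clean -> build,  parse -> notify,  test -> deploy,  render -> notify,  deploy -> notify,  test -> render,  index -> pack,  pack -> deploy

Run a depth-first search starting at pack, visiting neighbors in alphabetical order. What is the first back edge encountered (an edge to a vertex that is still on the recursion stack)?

render→notify

DFS from pack (visiting neighbors in alphabetical order); mark gray on enter, black on exit:
pack gray
  deploy gray
    notify gray
      build gray
      build black
      render gray
        render→notify: notify is gray → back edge
First back edge: render → notify.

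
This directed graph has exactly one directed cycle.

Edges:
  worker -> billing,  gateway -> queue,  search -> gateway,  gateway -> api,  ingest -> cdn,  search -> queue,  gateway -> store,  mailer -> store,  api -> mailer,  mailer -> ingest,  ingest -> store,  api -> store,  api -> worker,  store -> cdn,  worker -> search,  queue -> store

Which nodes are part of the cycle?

api, search, worker, gateway

DFS with gray/black marking from worker:
worker gray
  billing gray
  billing black
  search gray
    gateway gray
      store gray
        cdn gray
        cdn black
      store black
      api gray
        api→store: store black — skip
        api→worker: worker is gray → back edge
Back edge closes the cycle worker → search → gateway → api → worker; its vertices are {api, search, worker, gateway}.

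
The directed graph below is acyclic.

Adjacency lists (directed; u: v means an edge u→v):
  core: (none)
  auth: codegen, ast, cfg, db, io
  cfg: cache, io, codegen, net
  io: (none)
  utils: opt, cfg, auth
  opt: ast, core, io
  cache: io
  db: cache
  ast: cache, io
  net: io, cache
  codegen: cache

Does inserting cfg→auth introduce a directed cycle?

Yes

Adding cfg→auth creates a cycle iff auth can already reach cfg.
Path from auth: auth → cfg.
So auth → … → cfg → auth is a cycle.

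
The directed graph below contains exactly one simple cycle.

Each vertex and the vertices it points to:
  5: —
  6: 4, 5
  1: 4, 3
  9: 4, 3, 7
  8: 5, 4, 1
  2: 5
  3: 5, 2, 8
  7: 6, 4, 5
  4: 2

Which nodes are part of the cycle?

DFS with gray/black marking from 3:
3 gray
  5 gray
  5 black
  2 gray
    2→5: 5 black — skip
  2 black
  8 gray
    8→5: 5 black — skip
    4 gray
      4→2: 2 black — skip
    4 black
    1 gray
      1→4: 4 black — skip
      1→3: 3 is gray → back edge
Back edge closes the cycle 3 → 8 → 1 → 3; its vertices are {1, 3, 8}.

1, 3, 8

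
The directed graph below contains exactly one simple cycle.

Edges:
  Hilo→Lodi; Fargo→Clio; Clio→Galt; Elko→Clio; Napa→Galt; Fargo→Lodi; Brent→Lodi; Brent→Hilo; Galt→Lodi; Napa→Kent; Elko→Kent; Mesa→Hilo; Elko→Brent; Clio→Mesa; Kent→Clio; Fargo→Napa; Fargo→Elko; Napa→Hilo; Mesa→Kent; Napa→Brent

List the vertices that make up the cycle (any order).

DFS with gray/black marking from Clio:
Clio gray
  Galt gray
    Lodi gray
    Lodi black
  Galt black
  Mesa gray
    Hilo gray
      Hilo→Lodi: Lodi black — skip
    Hilo black
    Kent gray
      Kent→Clio: Clio is gray → back edge
Back edge closes the cycle Clio → Mesa → Kent → Clio; its vertices are {Clio, Kent, Mesa}.

Clio, Kent, Mesa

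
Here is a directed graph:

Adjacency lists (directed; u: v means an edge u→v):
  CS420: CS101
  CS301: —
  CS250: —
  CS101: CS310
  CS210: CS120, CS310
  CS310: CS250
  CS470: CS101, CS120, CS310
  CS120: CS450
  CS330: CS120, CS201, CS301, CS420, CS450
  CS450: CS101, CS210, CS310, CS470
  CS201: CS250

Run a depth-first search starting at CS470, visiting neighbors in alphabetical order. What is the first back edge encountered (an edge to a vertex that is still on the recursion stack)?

DFS from CS470 (visiting neighbors in alphabetical order); mark gray on enter, black on exit:
CS470 gray
  CS101 gray
    CS310 gray
      CS250 gray
      CS250 black
    CS310 black
  CS101 black
  CS120 gray
    CS450 gray
      CS450→CS101: CS101 black — skip
      CS210 gray
        CS210→CS120: CS120 is gray → back edge
First back edge: CS210 → CS120.

CS210->CS120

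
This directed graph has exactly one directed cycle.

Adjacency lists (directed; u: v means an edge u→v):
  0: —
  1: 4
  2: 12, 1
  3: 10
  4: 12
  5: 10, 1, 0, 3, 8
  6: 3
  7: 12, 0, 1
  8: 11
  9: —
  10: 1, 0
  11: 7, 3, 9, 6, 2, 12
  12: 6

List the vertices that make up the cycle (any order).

DFS with gray/black marking from 10:
10 gray
  1 gray
    4 gray
      12 gray
        6 gray
          3 gray
            3→10: 10 is gray → back edge
Back edge closes the cycle 10 → 1 → 4 → 12 → 6 → 3 → 10; its vertices are {1, 3, 4, 6, 10, 12}.

1, 3, 4, 6, 10, 12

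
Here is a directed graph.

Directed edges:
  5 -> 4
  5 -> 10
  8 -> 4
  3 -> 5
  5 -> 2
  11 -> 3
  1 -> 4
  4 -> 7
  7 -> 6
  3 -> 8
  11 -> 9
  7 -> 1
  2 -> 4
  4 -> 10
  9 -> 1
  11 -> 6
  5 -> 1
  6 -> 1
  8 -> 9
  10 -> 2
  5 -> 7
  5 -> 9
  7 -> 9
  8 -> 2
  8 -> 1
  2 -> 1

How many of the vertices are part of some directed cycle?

7

A vertex is on a directed cycle iff it belongs to a strongly connected component of size ≥ 2 (or has a self-loop).
The vertices on cycles are {1, 2, 4, 6, 7, 9, 10} — 7 in total.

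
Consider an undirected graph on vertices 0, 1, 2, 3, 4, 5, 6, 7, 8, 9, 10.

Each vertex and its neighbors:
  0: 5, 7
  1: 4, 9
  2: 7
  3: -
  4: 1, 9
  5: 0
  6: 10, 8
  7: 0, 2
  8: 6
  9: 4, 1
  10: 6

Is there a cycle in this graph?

Yes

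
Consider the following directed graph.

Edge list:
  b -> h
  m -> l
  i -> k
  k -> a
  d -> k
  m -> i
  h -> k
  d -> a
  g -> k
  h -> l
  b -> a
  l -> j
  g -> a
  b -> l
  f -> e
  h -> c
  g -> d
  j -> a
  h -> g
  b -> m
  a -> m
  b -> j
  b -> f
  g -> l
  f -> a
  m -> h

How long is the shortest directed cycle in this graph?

4

For each vertex v, BFS finds the shortest path from v back to v.
The shortest such closed walk is m → l → j → a → m, length 4.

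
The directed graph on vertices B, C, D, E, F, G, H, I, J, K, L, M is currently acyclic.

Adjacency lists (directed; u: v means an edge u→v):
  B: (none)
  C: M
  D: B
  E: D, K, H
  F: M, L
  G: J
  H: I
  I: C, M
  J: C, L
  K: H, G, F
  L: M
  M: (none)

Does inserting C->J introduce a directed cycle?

Yes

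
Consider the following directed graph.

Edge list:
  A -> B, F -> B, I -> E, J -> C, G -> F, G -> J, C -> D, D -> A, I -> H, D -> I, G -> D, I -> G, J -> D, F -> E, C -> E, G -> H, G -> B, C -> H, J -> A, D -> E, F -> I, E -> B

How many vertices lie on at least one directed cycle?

A vertex is on a directed cycle iff it belongs to a strongly connected component of size ≥ 2 (or has a self-loop).
The vertices on cycles are {C, D, F, G, I, J} — 6 in total.

6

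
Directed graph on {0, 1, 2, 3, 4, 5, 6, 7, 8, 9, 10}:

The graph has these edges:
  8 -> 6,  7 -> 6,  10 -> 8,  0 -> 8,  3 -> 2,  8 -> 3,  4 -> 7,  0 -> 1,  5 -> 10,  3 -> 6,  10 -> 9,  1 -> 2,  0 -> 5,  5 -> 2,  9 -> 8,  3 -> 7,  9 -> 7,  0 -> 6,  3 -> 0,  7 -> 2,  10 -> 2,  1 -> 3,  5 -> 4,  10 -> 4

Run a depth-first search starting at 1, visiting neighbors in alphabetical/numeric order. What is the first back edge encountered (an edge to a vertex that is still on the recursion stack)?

0->1

DFS from 1 (visiting neighbors in alphabetical/numeric order); mark gray on enter, black on exit:
1 gray
  2 gray
  2 black
  3 gray
    0 gray
      0→1: 1 is gray → back edge
First back edge: 0 → 1.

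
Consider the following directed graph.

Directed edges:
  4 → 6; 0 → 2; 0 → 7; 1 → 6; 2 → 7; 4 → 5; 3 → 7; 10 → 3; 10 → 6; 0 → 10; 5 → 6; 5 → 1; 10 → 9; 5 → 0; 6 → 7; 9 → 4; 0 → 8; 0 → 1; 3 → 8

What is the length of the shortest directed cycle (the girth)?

5

For each vertex v, BFS finds the shortest path from v back to v.
The shortest such closed walk is 10 → 9 → 4 → 5 → 0 → 10, length 5.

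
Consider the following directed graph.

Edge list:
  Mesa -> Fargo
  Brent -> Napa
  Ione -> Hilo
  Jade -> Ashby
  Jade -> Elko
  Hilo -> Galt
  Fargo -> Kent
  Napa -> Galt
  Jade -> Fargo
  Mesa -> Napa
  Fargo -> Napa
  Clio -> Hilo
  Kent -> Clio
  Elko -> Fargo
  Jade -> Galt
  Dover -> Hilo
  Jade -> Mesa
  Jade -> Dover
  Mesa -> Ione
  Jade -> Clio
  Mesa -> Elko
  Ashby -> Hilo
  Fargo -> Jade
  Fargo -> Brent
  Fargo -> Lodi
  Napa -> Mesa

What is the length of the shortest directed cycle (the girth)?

2

For each vertex v, BFS finds the shortest path from v back to v.
The shortest such closed walk is Fargo → Jade → Fargo, length 2.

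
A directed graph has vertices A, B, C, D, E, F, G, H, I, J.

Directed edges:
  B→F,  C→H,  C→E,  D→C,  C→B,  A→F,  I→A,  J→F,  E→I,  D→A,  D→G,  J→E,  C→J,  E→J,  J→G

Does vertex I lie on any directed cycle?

I lies on a cycle iff there is a path from I back to itself.
Exploring from I, it never reaches itself; equivalently, its strongly connected component is a singleton.

No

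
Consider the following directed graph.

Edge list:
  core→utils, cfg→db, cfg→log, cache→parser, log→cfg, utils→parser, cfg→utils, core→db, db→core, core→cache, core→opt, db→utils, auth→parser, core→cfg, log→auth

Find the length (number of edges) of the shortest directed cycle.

2

For each vertex v, BFS finds the shortest path from v back to v.
The shortest such closed walk is db → core → db, length 2.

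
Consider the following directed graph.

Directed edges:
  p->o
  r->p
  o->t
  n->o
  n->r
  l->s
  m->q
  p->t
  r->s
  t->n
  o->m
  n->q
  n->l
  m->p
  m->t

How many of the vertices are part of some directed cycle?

6

A vertex is on a directed cycle iff it belongs to a strongly connected component of size ≥ 2 (or has a self-loop).
The vertices on cycles are {m, n, o, p, r, t} — 6 in total.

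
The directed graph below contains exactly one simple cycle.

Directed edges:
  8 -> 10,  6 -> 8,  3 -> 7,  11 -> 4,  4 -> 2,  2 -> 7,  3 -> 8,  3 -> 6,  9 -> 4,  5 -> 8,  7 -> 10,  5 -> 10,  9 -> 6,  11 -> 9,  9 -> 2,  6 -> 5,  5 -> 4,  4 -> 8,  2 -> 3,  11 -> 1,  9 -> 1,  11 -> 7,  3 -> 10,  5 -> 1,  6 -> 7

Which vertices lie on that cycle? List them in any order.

DFS with gray/black marking from 6:
6 gray
  7 gray
    10 gray
    10 black
  7 black
  8 gray
    8→10: 10 black — skip
  8 black
  5 gray
    1 gray
    1 black
    5→10: 10 black — skip
    5→8: 8 black — skip
    4 gray
      2 gray
        2→7: 7 black — skip
        3 gray
          3→8: 8 black — skip
          3→10: 10 black — skip
          3→6: 6 is gray → back edge
Back edge closes the cycle 6 → 5 → 4 → 2 → 3 → 6; its vertices are {2, 3, 4, 5, 6}.

2, 3, 4, 5, 6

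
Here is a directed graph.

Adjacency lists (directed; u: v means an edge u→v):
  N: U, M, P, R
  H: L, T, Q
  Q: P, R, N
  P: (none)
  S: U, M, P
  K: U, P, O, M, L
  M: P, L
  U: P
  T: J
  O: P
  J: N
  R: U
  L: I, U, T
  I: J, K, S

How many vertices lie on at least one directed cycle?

8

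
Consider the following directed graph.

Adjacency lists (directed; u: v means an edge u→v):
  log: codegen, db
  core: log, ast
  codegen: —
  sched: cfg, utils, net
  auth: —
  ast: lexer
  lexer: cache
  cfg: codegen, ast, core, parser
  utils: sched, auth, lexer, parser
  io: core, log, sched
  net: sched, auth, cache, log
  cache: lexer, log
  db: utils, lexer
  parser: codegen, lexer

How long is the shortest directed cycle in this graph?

For each vertex v, BFS finds the shortest path from v back to v.
The shortest such closed walk is sched → utils → sched, length 2.

2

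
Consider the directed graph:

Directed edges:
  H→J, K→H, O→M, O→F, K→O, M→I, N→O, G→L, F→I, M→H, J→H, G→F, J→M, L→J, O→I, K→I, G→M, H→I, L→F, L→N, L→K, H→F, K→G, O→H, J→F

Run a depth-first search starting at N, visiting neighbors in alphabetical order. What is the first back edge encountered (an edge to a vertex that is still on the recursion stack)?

DFS from N (visiting neighbors in alphabetical order); mark gray on enter, black on exit:
N gray
  O gray
    F gray
      I gray
      I black
    F black
    H gray
      H→F: F black — skip
      H→I: I black — skip
      J gray
        J→F: F black — skip
        J→H: H is gray → back edge
First back edge: J → H.

J→H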